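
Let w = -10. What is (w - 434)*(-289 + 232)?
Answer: 25308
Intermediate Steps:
(w - 434)*(-289 + 232) = (-10 - 434)*(-289 + 232) = -444*(-57) = 25308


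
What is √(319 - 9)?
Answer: √310 ≈ 17.607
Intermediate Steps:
√(319 - 9) = √310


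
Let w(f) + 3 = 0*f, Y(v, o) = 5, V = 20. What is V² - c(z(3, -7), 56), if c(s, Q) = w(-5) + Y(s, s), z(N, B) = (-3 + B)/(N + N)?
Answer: 398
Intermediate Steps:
z(N, B) = (-3 + B)/(2*N) (z(N, B) = (-3 + B)/((2*N)) = (-3 + B)*(1/(2*N)) = (-3 + B)/(2*N))
w(f) = -3 (w(f) = -3 + 0*f = -3 + 0 = -3)
c(s, Q) = 2 (c(s, Q) = -3 + 5 = 2)
V² - c(z(3, -7), 56) = 20² - 1*2 = 400 - 2 = 398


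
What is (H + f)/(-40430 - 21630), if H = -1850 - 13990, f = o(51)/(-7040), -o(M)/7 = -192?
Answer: 1742421/6826600 ≈ 0.25524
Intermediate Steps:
o(M) = 1344 (o(M) = -7*(-192) = 1344)
f = -21/110 (f = 1344/(-7040) = 1344*(-1/7040) = -21/110 ≈ -0.19091)
H = -15840
(H + f)/(-40430 - 21630) = (-15840 - 21/110)/(-40430 - 21630) = -1742421/110/(-62060) = -1742421/110*(-1/62060) = 1742421/6826600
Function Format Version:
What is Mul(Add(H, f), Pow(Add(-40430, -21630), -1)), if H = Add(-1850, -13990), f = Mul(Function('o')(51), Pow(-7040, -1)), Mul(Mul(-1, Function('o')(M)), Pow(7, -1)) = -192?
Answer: Rational(1742421, 6826600) ≈ 0.25524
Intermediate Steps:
Function('o')(M) = 1344 (Function('o')(M) = Mul(-7, -192) = 1344)
f = Rational(-21, 110) (f = Mul(1344, Pow(-7040, -1)) = Mul(1344, Rational(-1, 7040)) = Rational(-21, 110) ≈ -0.19091)
H = -15840
Mul(Add(H, f), Pow(Add(-40430, -21630), -1)) = Mul(Add(-15840, Rational(-21, 110)), Pow(Add(-40430, -21630), -1)) = Mul(Rational(-1742421, 110), Pow(-62060, -1)) = Mul(Rational(-1742421, 110), Rational(-1, 62060)) = Rational(1742421, 6826600)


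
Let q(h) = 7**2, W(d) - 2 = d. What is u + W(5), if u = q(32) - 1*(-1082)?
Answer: 1138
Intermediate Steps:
W(d) = 2 + d
q(h) = 49
u = 1131 (u = 49 - 1*(-1082) = 49 + 1082 = 1131)
u + W(5) = 1131 + (2 + 5) = 1131 + 7 = 1138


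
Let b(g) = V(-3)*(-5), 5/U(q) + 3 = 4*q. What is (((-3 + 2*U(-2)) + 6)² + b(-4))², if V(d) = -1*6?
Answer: 17297281/14641 ≈ 1181.4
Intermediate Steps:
U(q) = 5/(-3 + 4*q)
V(d) = -6
b(g) = 30 (b(g) = -6*(-5) = 30)
(((-3 + 2*U(-2)) + 6)² + b(-4))² = (((-3 + 2*(5/(-3 + 4*(-2)))) + 6)² + 30)² = (((-3 + 2*(5/(-3 - 8))) + 6)² + 30)² = (((-3 + 2*(5/(-11))) + 6)² + 30)² = (((-3 + 2*(5*(-1/11))) + 6)² + 30)² = (((-3 + 2*(-5/11)) + 6)² + 30)² = (((-3 - 10/11) + 6)² + 30)² = ((-43/11 + 6)² + 30)² = ((23/11)² + 30)² = (529/121 + 30)² = (4159/121)² = 17297281/14641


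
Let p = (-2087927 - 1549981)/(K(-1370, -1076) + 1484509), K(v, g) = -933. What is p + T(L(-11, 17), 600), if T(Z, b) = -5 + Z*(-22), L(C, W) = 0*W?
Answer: -2763947/370894 ≈ -7.4521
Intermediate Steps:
L(C, W) = 0
T(Z, b) = -5 - 22*Z
p = -909477/370894 (p = (-2087927 - 1549981)/(-933 + 1484509) = -3637908/1483576 = -3637908*1/1483576 = -909477/370894 ≈ -2.4521)
p + T(L(-11, 17), 600) = -909477/370894 + (-5 - 22*0) = -909477/370894 + (-5 + 0) = -909477/370894 - 5 = -2763947/370894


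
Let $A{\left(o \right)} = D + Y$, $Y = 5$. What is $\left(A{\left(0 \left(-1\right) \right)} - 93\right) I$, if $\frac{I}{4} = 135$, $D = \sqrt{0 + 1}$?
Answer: $-46980$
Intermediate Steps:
$D = 1$ ($D = \sqrt{1} = 1$)
$I = 540$ ($I = 4 \cdot 135 = 540$)
$A{\left(o \right)} = 6$ ($A{\left(o \right)} = 1 + 5 = 6$)
$\left(A{\left(0 \left(-1\right) \right)} - 93\right) I = \left(6 - 93\right) 540 = \left(-87\right) 540 = -46980$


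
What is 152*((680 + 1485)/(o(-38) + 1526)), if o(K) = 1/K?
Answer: 12505040/57987 ≈ 215.65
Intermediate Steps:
152*((680 + 1485)/(o(-38) + 1526)) = 152*((680 + 1485)/(1/(-38) + 1526)) = 152*(2165/(-1/38 + 1526)) = 152*(2165/(57987/38)) = 152*(2165*(38/57987)) = 152*(82270/57987) = 12505040/57987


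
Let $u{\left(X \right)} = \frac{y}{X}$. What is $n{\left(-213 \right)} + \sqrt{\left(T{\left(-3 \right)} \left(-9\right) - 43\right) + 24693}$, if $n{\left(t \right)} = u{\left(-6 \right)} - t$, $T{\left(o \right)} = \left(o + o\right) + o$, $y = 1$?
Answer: $\frac{1277}{6} + \sqrt{24731} \approx 370.09$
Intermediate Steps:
$T{\left(o \right)} = 3 o$ ($T{\left(o \right)} = 2 o + o = 3 o$)
$u{\left(X \right)} = \frac{1}{X}$ ($u{\left(X \right)} = 1 \frac{1}{X} = \frac{1}{X}$)
$n{\left(t \right)} = - \frac{1}{6} - t$ ($n{\left(t \right)} = \frac{1}{-6} - t = - \frac{1}{6} - t$)
$n{\left(-213 \right)} + \sqrt{\left(T{\left(-3 \right)} \left(-9\right) - 43\right) + 24693} = \left(- \frac{1}{6} - -213\right) + \sqrt{\left(3 \left(-3\right) \left(-9\right) - 43\right) + 24693} = \left(- \frac{1}{6} + 213\right) + \sqrt{\left(\left(-9\right) \left(-9\right) - 43\right) + 24693} = \frac{1277}{6} + \sqrt{\left(81 - 43\right) + 24693} = \frac{1277}{6} + \sqrt{38 + 24693} = \frac{1277}{6} + \sqrt{24731}$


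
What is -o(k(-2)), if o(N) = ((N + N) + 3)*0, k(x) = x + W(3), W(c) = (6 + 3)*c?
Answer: 0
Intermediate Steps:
W(c) = 9*c
k(x) = 27 + x (k(x) = x + 9*3 = x + 27 = 27 + x)
o(N) = 0 (o(N) = (2*N + 3)*0 = (3 + 2*N)*0 = 0)
-o(k(-2)) = -1*0 = 0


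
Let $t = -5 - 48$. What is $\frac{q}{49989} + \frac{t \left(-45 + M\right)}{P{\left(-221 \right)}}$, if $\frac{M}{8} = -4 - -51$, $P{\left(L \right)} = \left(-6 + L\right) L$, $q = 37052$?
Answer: $\frac{981830657}{2507798163} \approx 0.39151$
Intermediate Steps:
$P{\left(L \right)} = L \left(-6 + L\right)$
$t = -53$
$M = 376$ ($M = 8 \left(-4 - -51\right) = 8 \left(-4 + 51\right) = 8 \cdot 47 = 376$)
$\frac{q}{49989} + \frac{t \left(-45 + M\right)}{P{\left(-221 \right)}} = \frac{37052}{49989} + \frac{\left(-53\right) \left(-45 + 376\right)}{\left(-221\right) \left(-6 - 221\right)} = 37052 \cdot \frac{1}{49989} + \frac{\left(-53\right) 331}{\left(-221\right) \left(-227\right)} = \frac{37052}{49989} - \frac{17543}{50167} = \frac{981830657}{2507798163}$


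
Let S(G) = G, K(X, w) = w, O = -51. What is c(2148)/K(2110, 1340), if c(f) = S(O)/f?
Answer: -17/959440 ≈ -1.7719e-5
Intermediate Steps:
c(f) = -51/f
c(2148)/K(2110, 1340) = -51/2148/1340 = -51*1/2148*(1/1340) = -17/716*1/1340 = -17/959440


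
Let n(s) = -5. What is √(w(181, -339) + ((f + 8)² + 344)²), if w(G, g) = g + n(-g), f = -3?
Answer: √135817 ≈ 368.53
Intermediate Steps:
w(G, g) = -5 + g (w(G, g) = g - 5 = -5 + g)
√(w(181, -339) + ((f + 8)² + 344)²) = √((-5 - 339) + ((-3 + 8)² + 344)²) = √(-344 + (5² + 344)²) = √(-344 + (25 + 344)²) = √(-344 + 369²) = √(-344 + 136161) = √135817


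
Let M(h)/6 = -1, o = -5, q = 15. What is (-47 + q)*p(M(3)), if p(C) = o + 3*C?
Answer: 736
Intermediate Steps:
M(h) = -6 (M(h) = 6*(-1) = -6)
p(C) = -5 + 3*C
(-47 + q)*p(M(3)) = (-47 + 15)*(-5 + 3*(-6)) = -32*(-5 - 18) = -32*(-23) = 736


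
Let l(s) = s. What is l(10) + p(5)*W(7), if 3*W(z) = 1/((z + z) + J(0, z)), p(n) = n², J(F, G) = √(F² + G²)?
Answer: 655/63 ≈ 10.397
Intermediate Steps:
W(z) = 1/(3*(√(z²) + 2*z)) (W(z) = 1/(3*((z + z) + √(0² + z²))) = 1/(3*(2*z + √(0 + z²))) = 1/(3*(2*z + √(z²))) = 1/(3*(√(z²) + 2*z)))
l(10) + p(5)*W(7) = 10 + 5²*(1/(3*(√(7²) + 2*7))) = 10 + 25*(1/(3*(√49 + 14))) = 10 + 25*(1/(3*(7 + 14))) = 10 + 25*((⅓)/21) = 10 + 25*((⅓)*(1/21)) = 10 + 25*(1/63) = 10 + 25/63 = 655/63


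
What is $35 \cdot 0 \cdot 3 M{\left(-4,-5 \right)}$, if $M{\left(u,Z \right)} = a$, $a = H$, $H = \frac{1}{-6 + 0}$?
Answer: $0$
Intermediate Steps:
$H = - \frac{1}{6}$ ($H = \frac{1}{-6} = - \frac{1}{6} \approx -0.16667$)
$a = - \frac{1}{6} \approx -0.16667$
$M{\left(u,Z \right)} = - \frac{1}{6}$
$35 \cdot 0 \cdot 3 M{\left(-4,-5 \right)} = 35 \cdot 0 \cdot 3 \left(- \frac{1}{6}\right) = 35 \cdot 0 \left(- \frac{1}{6}\right) = 0 \left(- \frac{1}{6}\right) = 0$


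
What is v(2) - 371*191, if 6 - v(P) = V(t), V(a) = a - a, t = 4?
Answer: -70855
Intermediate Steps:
V(a) = 0
v(P) = 6 (v(P) = 6 - 1*0 = 6 + 0 = 6)
v(2) - 371*191 = 6 - 371*191 = 6 - 70861 = -70855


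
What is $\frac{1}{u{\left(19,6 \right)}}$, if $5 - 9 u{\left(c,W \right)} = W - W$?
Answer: $\frac{9}{5} \approx 1.8$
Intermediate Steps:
$u{\left(c,W \right)} = \frac{5}{9}$ ($u{\left(c,W \right)} = \frac{5}{9} - \frac{W - W}{9} = \frac{5}{9} - 0 = \frac{5}{9} + 0 = \frac{5}{9}$)
$\frac{1}{u{\left(19,6 \right)}} = \frac{1}{\frac{5}{9}} = \frac{9}{5}$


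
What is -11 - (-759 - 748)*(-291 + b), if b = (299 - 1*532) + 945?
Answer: 634436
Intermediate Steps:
b = 712 (b = (299 - 532) + 945 = -233 + 945 = 712)
-11 - (-759 - 748)*(-291 + b) = -11 - (-759 - 748)*(-291 + 712) = -11 - (-1507)*421 = -11 - 1*(-634447) = -11 + 634447 = 634436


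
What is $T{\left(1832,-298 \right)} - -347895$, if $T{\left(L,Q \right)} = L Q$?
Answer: $-198041$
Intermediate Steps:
$T{\left(1832,-298 \right)} - -347895 = 1832 \left(-298\right) - -347895 = -545936 + 347895 = -198041$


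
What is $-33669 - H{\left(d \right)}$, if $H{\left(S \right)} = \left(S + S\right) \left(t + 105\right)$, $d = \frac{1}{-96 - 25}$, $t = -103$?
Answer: $- \frac{4073945}{121} \approx -33669.0$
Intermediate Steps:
$d = - \frac{1}{121}$ ($d = \frac{1}{-121} = - \frac{1}{121} \approx -0.0082645$)
$H{\left(S \right)} = 4 S$ ($H{\left(S \right)} = \left(S + S\right) \left(-103 + 105\right) = 2 S 2 = 4 S$)
$-33669 - H{\left(d \right)} = -33669 - 4 \left(- \frac{1}{121}\right) = -33669 - - \frac{4}{121} = -33669 + \frac{4}{121} = - \frac{4073945}{121}$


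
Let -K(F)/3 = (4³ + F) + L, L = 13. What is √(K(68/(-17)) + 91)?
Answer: 8*I*√2 ≈ 11.314*I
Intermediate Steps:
K(F) = -231 - 3*F (K(F) = -3*((4³ + F) + 13) = -3*((64 + F) + 13) = -3*(77 + F) = -231 - 3*F)
√(K(68/(-17)) + 91) = √((-231 - 204/(-17)) + 91) = √((-231 - 204*(-1)/17) + 91) = √((-231 - 3*(-4)) + 91) = √((-231 + 12) + 91) = √(-219 + 91) = √(-128) = 8*I*√2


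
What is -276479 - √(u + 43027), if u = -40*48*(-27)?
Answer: -276479 - √94867 ≈ -2.7679e+5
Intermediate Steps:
u = 51840 (u = -1920*(-27) = 51840)
-276479 - √(u + 43027) = -276479 - √(51840 + 43027) = -276479 - √94867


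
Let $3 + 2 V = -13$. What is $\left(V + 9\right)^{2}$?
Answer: $1$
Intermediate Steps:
$V = -8$ ($V = - \frac{3}{2} + \frac{1}{2} \left(-13\right) = - \frac{3}{2} - \frac{13}{2} = -8$)
$\left(V + 9\right)^{2} = \left(-8 + 9\right)^{2} = 1^{2} = 1$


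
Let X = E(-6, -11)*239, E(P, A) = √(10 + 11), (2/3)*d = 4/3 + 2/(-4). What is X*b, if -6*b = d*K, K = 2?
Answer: -1195*√21/12 ≈ -456.35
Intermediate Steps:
d = 5/4 (d = 3*(4/3 + 2/(-4))/2 = 3*(4*(⅓) + 2*(-¼))/2 = 3*(4/3 - ½)/2 = (3/2)*(⅚) = 5/4 ≈ 1.2500)
E(P, A) = √21
b = -5/12 (b = -5*2/24 = -⅙*5/2 = -5/12 ≈ -0.41667)
X = 239*√21 (X = √21*239 = 239*√21 ≈ 1095.2)
X*b = (239*√21)*(-5/12) = -1195*√21/12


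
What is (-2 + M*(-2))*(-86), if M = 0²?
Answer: 172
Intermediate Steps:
M = 0
(-2 + M*(-2))*(-86) = (-2 + 0*(-2))*(-86) = (-2 + 0)*(-86) = -2*(-86) = 172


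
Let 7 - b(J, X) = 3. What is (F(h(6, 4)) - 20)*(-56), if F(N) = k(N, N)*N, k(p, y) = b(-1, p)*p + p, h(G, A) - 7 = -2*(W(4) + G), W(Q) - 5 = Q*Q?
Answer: -617400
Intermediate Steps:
b(J, X) = 4 (b(J, X) = 7 - 1*3 = 7 - 3 = 4)
W(Q) = 5 + Q² (W(Q) = 5 + Q*Q = 5 + Q²)
h(G, A) = -35 - 2*G (h(G, A) = 7 - 2*((5 + 4²) + G) = 7 - 2*((5 + 16) + G) = 7 - 2*(21 + G) = 7 + (-42 - 2*G) = -35 - 2*G)
k(p, y) = 5*p (k(p, y) = 4*p + p = 5*p)
F(N) = 5*N² (F(N) = (5*N)*N = 5*N²)
(F(h(6, 4)) - 20)*(-56) = (5*(-35 - 2*6)² - 20)*(-56) = (5*(-35 - 12)² - 20)*(-56) = (5*(-47)² - 20)*(-56) = (5*2209 - 20)*(-56) = (11045 - 20)*(-56) = 11025*(-56) = -617400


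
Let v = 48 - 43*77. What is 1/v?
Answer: -1/3263 ≈ -0.00030647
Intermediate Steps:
v = -3263 (v = 48 - 3311 = -3263)
1/v = 1/(-3263) = -1/3263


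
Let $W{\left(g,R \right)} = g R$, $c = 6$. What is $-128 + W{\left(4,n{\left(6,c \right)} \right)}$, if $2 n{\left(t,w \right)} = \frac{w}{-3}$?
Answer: $-132$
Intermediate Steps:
$n{\left(t,w \right)} = - \frac{w}{6}$ ($n{\left(t,w \right)} = \frac{w \frac{1}{-3}}{2} = \frac{w \left(- \frac{1}{3}\right)}{2} = \frac{\left(- \frac{1}{3}\right) w}{2} = - \frac{w}{6}$)
$W{\left(g,R \right)} = R g$
$-128 + W{\left(4,n{\left(6,c \right)} \right)} = -128 + \left(- \frac{1}{6}\right) 6 \cdot 4 = -128 - 4 = -132$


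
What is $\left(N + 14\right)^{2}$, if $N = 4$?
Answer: $324$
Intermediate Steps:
$\left(N + 14\right)^{2} = \left(4 + 14\right)^{2} = 18^{2} = 324$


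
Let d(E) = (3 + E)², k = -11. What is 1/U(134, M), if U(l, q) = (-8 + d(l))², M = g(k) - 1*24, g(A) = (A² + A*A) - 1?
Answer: 1/351975121 ≈ 2.8411e-9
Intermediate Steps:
g(A) = -1 + 2*A² (g(A) = (A² + A²) - 1 = 2*A² - 1 = -1 + 2*A²)
M = 217 (M = (-1 + 2*(-11)²) - 1*24 = (-1 + 2*121) - 24 = (-1 + 242) - 24 = 241 - 24 = 217)
U(l, q) = (-8 + (3 + l)²)²
1/U(134, M) = 1/((-8 + (3 + 134)²)²) = 1/((-8 + 137²)²) = 1/((-8 + 18769)²) = 1/(18761²) = 1/351975121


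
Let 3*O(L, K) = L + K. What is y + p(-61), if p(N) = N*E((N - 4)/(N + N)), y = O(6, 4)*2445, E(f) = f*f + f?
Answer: 1976445/244 ≈ 8100.2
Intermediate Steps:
O(L, K) = K/3 + L/3 (O(L, K) = (L + K)/3 = (K + L)/3 = K/3 + L/3)
E(f) = f + f² (E(f) = f² + f = f + f²)
y = 8150 (y = ((⅓)*4 + (⅓)*6)*2445 = (4/3 + 2)*2445 = (10/3)*2445 = 8150)
p(N) = (1 + (-4 + N)/(2*N))*(-4 + N)/2 (p(N) = N*(((N - 4)/(N + N))*(1 + (N - 4)/(N + N))) = N*(((-4 + N)/((2*N)))*(1 + (-4 + N)/((2*N)))) = N*(((-4 + N)*(1/(2*N)))*(1 + (-4 + N)*(1/(2*N)))) = N*(((-4 + N)/(2*N))*(1 + (-4 + N)/(2*N))) = N*((1 + (-4 + N)/(2*N))*(-4 + N)/(2*N)) = (1 + (-4 + N)/(2*N))*(-4 + N)/2)
y + p(-61) = 8150 + (-4 + 4/(-61) + (¾)*(-61)) = 8150 + (-4 + 4*(-1/61) - 183/4) = 8150 + (-4 - 4/61 - 183/4) = 8150 - 12155/244 = 1976445/244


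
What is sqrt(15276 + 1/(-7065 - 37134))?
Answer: sqrt(3315828245853)/14733 ≈ 123.60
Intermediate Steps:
sqrt(15276 + 1/(-7065 - 37134)) = sqrt(15276 + 1/(-44199)) = sqrt(15276 - 1/44199) = sqrt(675183923/44199) = sqrt(3315828245853)/14733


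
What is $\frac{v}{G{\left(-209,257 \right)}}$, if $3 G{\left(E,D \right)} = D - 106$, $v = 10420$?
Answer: $\frac{31260}{151} \approx 207.02$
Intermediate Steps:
$G{\left(E,D \right)} = - \frac{106}{3} + \frac{D}{3}$ ($G{\left(E,D \right)} = \frac{D - 106}{3} = \frac{-106 + D}{3} = - \frac{106}{3} + \frac{D}{3}$)
$\frac{v}{G{\left(-209,257 \right)}} = \frac{10420}{- \frac{106}{3} + \frac{1}{3} \cdot 257} = \frac{10420}{- \frac{106}{3} + \frac{257}{3}} = \frac{10420}{\frac{151}{3}} = 10420 \cdot \frac{3}{151} = \frac{31260}{151}$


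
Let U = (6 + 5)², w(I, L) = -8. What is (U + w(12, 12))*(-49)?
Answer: -5537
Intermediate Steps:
U = 121 (U = 11² = 121)
(U + w(12, 12))*(-49) = (121 - 8)*(-49) = 113*(-49) = -5537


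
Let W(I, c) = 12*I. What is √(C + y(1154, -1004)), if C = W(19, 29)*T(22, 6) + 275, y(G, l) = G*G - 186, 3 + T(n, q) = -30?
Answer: √1324281 ≈ 1150.8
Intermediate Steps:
T(n, q) = -33 (T(n, q) = -3 - 30 = -33)
y(G, l) = -186 + G² (y(G, l) = G² - 186 = -186 + G²)
C = -7249 (C = (12*19)*(-33) + 275 = 228*(-33) + 275 = -7524 + 275 = -7249)
√(C + y(1154, -1004)) = √(-7249 + (-186 + 1154²)) = √(-7249 + (-186 + 1331716)) = √(-7249 + 1331530) = √1324281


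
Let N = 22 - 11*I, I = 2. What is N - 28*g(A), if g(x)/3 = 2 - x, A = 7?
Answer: 420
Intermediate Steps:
g(x) = 6 - 3*x (g(x) = 3*(2 - x) = 6 - 3*x)
N = 0 (N = 22 - 11*2 = 22 - 1*22 = 22 - 22 = 0)
N - 28*g(A) = 0 - 28*(6 - 3*7) = 0 - 28*(6 - 21) = 0 - 28*(-15) = 0 + 420 = 420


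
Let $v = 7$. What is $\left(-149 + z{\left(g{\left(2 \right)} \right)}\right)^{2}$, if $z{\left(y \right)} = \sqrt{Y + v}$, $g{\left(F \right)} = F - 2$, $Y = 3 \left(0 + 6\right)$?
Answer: $20736$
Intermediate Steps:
$Y = 18$ ($Y = 3 \cdot 6 = 18$)
$g{\left(F \right)} = -2 + F$
$z{\left(y \right)} = 5$ ($z{\left(y \right)} = \sqrt{18 + 7} = \sqrt{25} = 5$)
$\left(-149 + z{\left(g{\left(2 \right)} \right)}\right)^{2} = \left(-149 + 5\right)^{2} = \left(-144\right)^{2} = 20736$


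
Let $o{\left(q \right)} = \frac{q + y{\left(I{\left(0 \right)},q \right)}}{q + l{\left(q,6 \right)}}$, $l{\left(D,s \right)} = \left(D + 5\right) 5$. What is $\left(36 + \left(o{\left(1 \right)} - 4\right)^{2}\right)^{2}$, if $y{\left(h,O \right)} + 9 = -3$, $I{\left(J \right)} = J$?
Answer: $\frac{2790058041}{923521} \approx 3021.1$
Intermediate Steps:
$l{\left(D,s \right)} = 25 + 5 D$ ($l{\left(D,s \right)} = \left(5 + D\right) 5 = 25 + 5 D$)
$y{\left(h,O \right)} = -12$ ($y{\left(h,O \right)} = -9 - 3 = -12$)
$o{\left(q \right)} = \frac{-12 + q}{25 + 6 q}$ ($o{\left(q \right)} = \frac{q - 12}{q + \left(25 + 5 q\right)} = \frac{-12 + q}{25 + 6 q}$)
$\left(36 + \left(o{\left(1 \right)} - 4\right)^{2}\right)^{2} = \left(36 + \left(\frac{-12 + 1}{25 + 6 \cdot 1} - 4\right)^{2}\right)^{2} = \left(36 + \left(\frac{1}{25 + 6} \left(-11\right) - 4\right)^{2}\right)^{2} = \left(36 + \left(\frac{1}{31} \left(-11\right) - 4\right)^{2}\right)^{2} = \left(36 + \left(- \frac{11}{31} - 4\right)^{2}\right)^{2} = \left(36 + \left(- \frac{135}{31}\right)^{2}\right)^{2} = \left(36 + \frac{18225}{961}\right)^{2} = \left(\frac{52821}{961}\right)^{2} = \frac{2790058041}{923521}$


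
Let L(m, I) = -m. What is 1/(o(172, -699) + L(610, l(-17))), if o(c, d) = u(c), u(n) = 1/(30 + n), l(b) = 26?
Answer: -202/123219 ≈ -0.0016394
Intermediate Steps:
o(c, d) = 1/(30 + c)
1/(o(172, -699) + L(610, l(-17))) = 1/(1/(30 + 172) - 1*610) = 1/(1/202 - 610) = 1/(-123219/202) = -202/123219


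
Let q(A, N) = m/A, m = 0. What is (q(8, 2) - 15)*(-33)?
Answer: 495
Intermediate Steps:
q(A, N) = 0 (q(A, N) = 0/A = 0)
(q(8, 2) - 15)*(-33) = (0 - 15)*(-33) = -15*(-33) = 495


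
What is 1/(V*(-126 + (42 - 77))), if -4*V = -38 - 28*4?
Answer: -2/12075 ≈ -0.00016563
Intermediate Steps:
V = 75/2 (V = -(-38 - 28*4)/4 = -(-38 - 1*112)/4 = -(-38 - 112)/4 = -1/4*(-150) = 75/2 ≈ 37.500)
1/(V*(-126 + (42 - 77))) = 1/(75*(-126 + (42 - 77))/2) = 1/(75*(-126 - 35)/2) = 1/((75/2)*(-161)) = 1/(-12075/2) = -2/12075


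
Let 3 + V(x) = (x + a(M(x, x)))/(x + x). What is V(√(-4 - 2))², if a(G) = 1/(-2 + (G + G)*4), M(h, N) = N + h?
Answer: (-230761*I + 9620*√6)/(96*(-383*I + 16*√6)) ≈ 6.276 - 0.0013282*I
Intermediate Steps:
a(G) = 1/(-2 + 8*G) (a(G) = 1/(-2 + (2*G)*4) = 1/(-2 + 8*G))
V(x) = -3 + (x + 1/(2*(-1 + 8*x)))/(2*x) (V(x) = -3 + (x + 1/(2*(-1 + 4*(x + x))))/(x + x) = -3 + (x + 1/(2*(-1 + 4*(2*x))))/((2*x)) = -3 + (x + 1/(2*(-1 + 8*x)))*(1/(2*x)) = -3 + (x + 1/(2*(-1 + 8*x)))/(2*x))
V(√(-4 - 2))² = ((1 - 10*√(-4 - 2)*(-1 + 8*√(-4 - 2)))/(4*(√(-4 - 2))*(-1 + 8*√(-4 - 2))))² = ((1 - 10*√(-6)*(-1 + 8*√(-6)))/(4*(√(-6))*(-1 + 8*√(-6))))² = ((1 - 10*I*√6*(-1 + 8*(I*√6)))/(4*((I*√6))*(-1 + 8*(I*√6))))² = ((-I*√6/6)*(1 - 10*I*√6*(-1 + 8*I*√6))/(4*(-1 + 8*I*√6)))² = (-I*√6*(1 - 10*I*√6*(-1 + 8*I*√6))/(24*(-1 + 8*I*√6)))² = -(1 - 10*I*√6*(-1 + 8*I*√6))²/(96*(-1 + 8*I*√6)²)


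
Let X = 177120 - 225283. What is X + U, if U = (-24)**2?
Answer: -47587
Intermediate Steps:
X = -48163
U = 576
X + U = -48163 + 576 = -47587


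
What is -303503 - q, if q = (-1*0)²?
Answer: -303503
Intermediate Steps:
q = 0 (q = 0² = 0)
-303503 - q = -303503 - 1*0 = -303503 + 0 = -303503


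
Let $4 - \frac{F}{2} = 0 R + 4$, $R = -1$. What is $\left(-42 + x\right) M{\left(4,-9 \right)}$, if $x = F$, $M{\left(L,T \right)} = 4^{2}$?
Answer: $-672$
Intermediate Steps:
$F = 0$ ($F = 8 - 2 \left(0 \left(-1\right) + 4\right) = 8 - 2 \left(0 + 4\right) = 8 - 8 = 0$)
$M{\left(L,T \right)} = 16$
$x = 0$
$\left(-42 + x\right) M{\left(4,-9 \right)} = \left(-42 + 0\right) 16 = \left(-42\right) 16 = -672$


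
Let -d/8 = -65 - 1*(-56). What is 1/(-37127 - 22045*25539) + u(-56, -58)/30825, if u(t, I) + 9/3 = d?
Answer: 11585815003/5175838449900 ≈ 0.0022384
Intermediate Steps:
d = 72 (d = -8*(-65 - 1*(-56)) = -8*(-65 + 56) = -8*(-9) = 72)
u(t, I) = 69 (u(t, I) = -3 + 72 = 69)
1/(-37127 - 22045*25539) + u(-56, -58)/30825 = 1/(-37127 - 22045*25539) + 69/30825 = (1/25539)/(-59172) + 69*(1/30825) = -1/59172*1/25539 + 23/10275 = -1/1511193708 + 23/10275 = 11585815003/5175838449900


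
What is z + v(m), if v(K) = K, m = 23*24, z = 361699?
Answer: 362251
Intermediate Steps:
m = 552
z + v(m) = 361699 + 552 = 362251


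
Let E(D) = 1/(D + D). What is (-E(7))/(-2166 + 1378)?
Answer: 1/11032 ≈ 9.0645e-5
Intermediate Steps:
E(D) = 1/(2*D)
(-E(7))/(-2166 + 1378) = (-1/(2*7))/(-2166 + 1378) = -1/(2*7)/(-788) = -1*1/14*(-1/788) = -1/14*(-1/788) = 1/11032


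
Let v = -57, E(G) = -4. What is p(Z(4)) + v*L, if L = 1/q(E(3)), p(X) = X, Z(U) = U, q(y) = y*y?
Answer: 7/16 ≈ 0.43750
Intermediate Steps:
q(y) = y²
L = 1/16 (L = 1/((-4)²) = 1/16 ≈ 0.062500)
p(Z(4)) + v*L = 4 - 57*1/16 = 4 - 57/16 = 7/16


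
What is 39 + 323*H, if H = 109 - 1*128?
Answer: -6098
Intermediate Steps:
H = -19 (H = 109 - 128 = -19)
39 + 323*H = 39 + 323*(-19) = 39 - 6137 = -6098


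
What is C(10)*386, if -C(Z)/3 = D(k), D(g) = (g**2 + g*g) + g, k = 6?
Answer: -90324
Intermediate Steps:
D(g) = g + 2*g**2 (D(g) = (g**2 + g**2) + g = 2*g**2 + g = g + 2*g**2)
C(Z) = -234 (C(Z) = -18*(1 + 2*6) = -18*(1 + 12) = -18*13 = -3*78 = -234)
C(10)*386 = -234*386 = -90324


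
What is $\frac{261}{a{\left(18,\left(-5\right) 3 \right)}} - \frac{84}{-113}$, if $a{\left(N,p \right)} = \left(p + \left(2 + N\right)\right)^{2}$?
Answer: $\frac{31593}{2825} \approx 11.183$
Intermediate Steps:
$a{\left(N,p \right)} = \left(2 + N + p\right)^{2}$
$\frac{261}{a{\left(18,\left(-5\right) 3 \right)}} - \frac{84}{-113} = \frac{261}{\left(2 + 18 - 15\right)^{2}} - \frac{84}{-113} = \frac{261}{\left(2 + 18 - 15\right)^{2}} - - \frac{84}{113} = \frac{261}{5^{2}} + \frac{84}{113} = \frac{261}{25} + \frac{84}{113} = \frac{31593}{2825}$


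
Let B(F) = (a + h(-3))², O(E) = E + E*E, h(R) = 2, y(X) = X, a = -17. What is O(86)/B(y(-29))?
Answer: 2494/75 ≈ 33.253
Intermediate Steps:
O(E) = E + E²
B(F) = 225 (B(F) = (-17 + 2)² = (-15)² = 225)
O(86)/B(y(-29)) = (86*(1 + 86))/225 = (86*87)*(1/225) = 7482*(1/225) = 2494/75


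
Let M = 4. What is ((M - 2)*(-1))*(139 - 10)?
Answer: -258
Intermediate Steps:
((M - 2)*(-1))*(139 - 10) = ((4 - 2)*(-1))*(139 - 10) = (2*(-1))*129 = -2*129 = -258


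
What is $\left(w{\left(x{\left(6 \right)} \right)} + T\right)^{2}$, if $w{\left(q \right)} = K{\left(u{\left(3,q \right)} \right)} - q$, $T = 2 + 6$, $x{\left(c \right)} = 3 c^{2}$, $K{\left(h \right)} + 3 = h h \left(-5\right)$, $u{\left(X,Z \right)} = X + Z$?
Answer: $3807877264$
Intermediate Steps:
$K{\left(h \right)} = -3 - 5 h^{2}$ ($K{\left(h \right)} = -3 + h h \left(-5\right) = -3 + h^{2} \left(-5\right) = -3 - 5 h^{2}$)
$T = 8$
$w{\left(q \right)} = -3 - q - 5 \left(3 + q\right)^{2}$ ($w{\left(q \right)} = \left(-3 - 5 \left(3 + q\right)^{2}\right) - q = -3 - q - 5 \left(3 + q\right)^{2}$)
$\left(w{\left(x{\left(6 \right)} \right)} + T\right)^{2} = \left(\left(-3 - 3 \cdot 6^{2} - 5 \left(3 + 3 \cdot 6^{2}\right)^{2}\right) + 8\right)^{2} = \left(\left(-3 - 3 \cdot 36 - 5 \left(3 + 3 \cdot 36\right)^{2}\right) + 8\right)^{2} = \left(\left(-3 - 108 - 5 \left(3 + 108\right)^{2}\right) + 8\right)^{2} = \left(\left(-3 - 108 - 5 \cdot 111^{2}\right) + 8\right)^{2} = \left(\left(-3 - 108 - 61605\right) + 8\right)^{2} = \left(-61716 + 8\right)^{2} = \left(-61708\right)^{2} = 3807877264$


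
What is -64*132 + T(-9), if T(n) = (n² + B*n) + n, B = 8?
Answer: -8448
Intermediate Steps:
T(n) = n² + 9*n (T(n) = (n² + 8*n) + n = n² + 9*n)
-64*132 + T(-9) = -64*132 - 9*(9 - 9) = -8448 - 9*0 = -8448 + 0 = -8448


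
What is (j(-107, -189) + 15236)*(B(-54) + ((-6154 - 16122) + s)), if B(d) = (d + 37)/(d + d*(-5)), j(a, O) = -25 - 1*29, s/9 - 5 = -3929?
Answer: -94431197399/108 ≈ -8.7436e+8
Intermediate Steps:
s = -35316 (s = 45 + 9*(-3929) = 45 - 35361 = -35316)
j(a, O) = -54 (j(a, O) = -25 - 29 = -54)
B(d) = -(37 + d)/(4*d) (B(d) = (37 + d)/(d - 5*d) = (37 + d)/((-4*d)) = (37 + d)*(-1/(4*d)) = -(37 + d)/(4*d))
(j(-107, -189) + 15236)*(B(-54) + ((-6154 - 16122) + s)) = (-54 + 15236)*((1/4)*(-37 - 1*(-54))/(-54) + ((-6154 - 16122) - 35316)) = 15182*((1/4)*(-1/54)*(-37 + 54) + (-22276 - 35316)) = 15182*((1/4)*(-1/54)*17 - 57592) = 15182*(-17/216 - 57592) = 15182*(-12439889/216) = -94431197399/108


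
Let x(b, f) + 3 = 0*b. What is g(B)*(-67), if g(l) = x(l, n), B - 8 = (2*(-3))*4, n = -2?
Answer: 201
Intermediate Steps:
B = -16 (B = 8 + (2*(-3))*4 = 8 - 6*4 = 8 - 24 = -16)
x(b, f) = -3 (x(b, f) = -3 + 0*b = -3 + 0 = -3)
g(l) = -3
g(B)*(-67) = -3*(-67) = 201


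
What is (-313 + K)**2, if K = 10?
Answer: 91809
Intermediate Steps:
(-313 + K)**2 = (-313 + 10)**2 = (-303)**2 = 91809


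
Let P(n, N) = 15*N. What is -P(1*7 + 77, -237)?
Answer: 3555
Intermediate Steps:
-P(1*7 + 77, -237) = -15*(-237) = -1*(-3555) = 3555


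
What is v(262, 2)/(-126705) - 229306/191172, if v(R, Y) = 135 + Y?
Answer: -1615578183/1345691570 ≈ -1.2006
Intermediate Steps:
v(262, 2)/(-126705) - 229306/191172 = (135 + 2)/(-126705) - 229306/191172 = 137*(-1/126705) - 229306*1/191172 = -137/126705 - 114653/95586 = -1615578183/1345691570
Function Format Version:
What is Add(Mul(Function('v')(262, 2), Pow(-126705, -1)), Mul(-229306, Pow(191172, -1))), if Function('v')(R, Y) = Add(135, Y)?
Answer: Rational(-1615578183, 1345691570) ≈ -1.2006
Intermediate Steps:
Add(Mul(Function('v')(262, 2), Pow(-126705, -1)), Mul(-229306, Pow(191172, -1))) = Add(Mul(Add(135, 2), Pow(-126705, -1)), Mul(-229306, Pow(191172, -1))) = Add(Mul(137, Rational(-1, 126705)), Mul(-229306, Rational(1, 191172))) = Add(Rational(-137, 126705), Rational(-114653, 95586)) = Rational(-1615578183, 1345691570)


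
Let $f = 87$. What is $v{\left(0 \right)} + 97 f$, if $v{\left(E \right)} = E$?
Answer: $8439$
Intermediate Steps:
$v{\left(0 \right)} + 97 f = 0 + 97 \cdot 87 = 0 + 8439 = 8439$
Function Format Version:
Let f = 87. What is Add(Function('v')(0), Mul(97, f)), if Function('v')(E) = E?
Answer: 8439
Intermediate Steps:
Add(Function('v')(0), Mul(97, f)) = Add(0, Mul(97, 87)) = Add(0, 8439) = 8439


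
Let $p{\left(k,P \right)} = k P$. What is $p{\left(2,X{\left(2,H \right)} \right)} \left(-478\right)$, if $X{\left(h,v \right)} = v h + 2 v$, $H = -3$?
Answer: $11472$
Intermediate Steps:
$X{\left(h,v \right)} = 2 v + h v$ ($X{\left(h,v \right)} = h v + 2 v = 2 v + h v$)
$p{\left(k,P \right)} = P k$
$p{\left(2,X{\left(2,H \right)} \right)} \left(-478\right) = - 3 \left(2 + 2\right) 2 \left(-478\right) = \left(-3\right) 4 \cdot 2 \left(-478\right) = \left(-12\right) 2 \left(-478\right) = \left(-24\right) \left(-478\right) = 11472$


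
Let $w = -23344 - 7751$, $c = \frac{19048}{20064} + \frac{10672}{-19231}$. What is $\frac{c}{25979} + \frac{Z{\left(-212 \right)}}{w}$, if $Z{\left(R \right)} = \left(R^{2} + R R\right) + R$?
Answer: $- \frac{12484848091432163}{4329122565385860} \approx -2.8839$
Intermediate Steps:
$Z{\left(R \right)} = R + 2 R^{2}$ ($Z{\left(R \right)} = \left(R^{2} + R^{2}\right) + R = 2 R^{2} + R = R + 2 R^{2}$)
$c = \frac{19023635}{48231348}$ ($c = 19048 \cdot \frac{1}{20064} + 10672 \left(- \frac{1}{19231}\right) = \frac{2381}{2508} - \frac{10672}{19231} = \frac{19023635}{48231348} \approx 0.39442$)
$w = -31095$
$\frac{c}{25979} + \frac{Z{\left(-212 \right)}}{w} = \frac{19023635}{48231348 \cdot 25979} + \frac{\left(-212\right) \left(1 + 2 \left(-212\right)\right)}{-31095} = \frac{19023635}{48231348} \cdot \frac{1}{25979} + - 212 \left(1 - 424\right) \left(- \frac{1}{31095}\right) = \frac{19023635}{1253002189692} + \left(-212\right) \left(-423\right) \left(- \frac{1}{31095}\right) = \frac{19023635}{1253002189692} + 89676 \left(- \frac{1}{31095}\right) = \frac{19023635}{1253002189692} - \frac{9964}{3455} = - \frac{12484848091432163}{4329122565385860}$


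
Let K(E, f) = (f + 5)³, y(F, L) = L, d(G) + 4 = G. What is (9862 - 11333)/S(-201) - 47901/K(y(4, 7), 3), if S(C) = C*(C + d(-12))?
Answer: -2090051069/22331904 ≈ -93.590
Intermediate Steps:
d(G) = -4 + G
S(C) = C*(-16 + C) (S(C) = C*(C + (-4 - 12)) = C*(C - 16) = C*(-16 + C))
K(E, f) = (5 + f)³
(9862 - 11333)/S(-201) - 47901/K(y(4, 7), 3) = (9862 - 11333)/((-201*(-16 - 201))) - 47901/(5 + 3)³ = -1471/((-201*(-217))) - 47901/(8³) = -1471/43617 - 47901/512 = -2090051069/22331904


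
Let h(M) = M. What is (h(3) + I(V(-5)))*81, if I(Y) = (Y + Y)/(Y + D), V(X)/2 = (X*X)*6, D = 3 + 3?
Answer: 6831/17 ≈ 401.82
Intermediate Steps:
D = 6
V(X) = 12*X² (V(X) = 2*((X*X)*6) = 2*(X²*6) = 2*(6*X²) = 12*X²)
I(Y) = 2*Y/(6 + Y) (I(Y) = (Y + Y)/(Y + 6) = (2*Y)/(6 + Y) = 2*Y/(6 + Y))
(h(3) + I(V(-5)))*81 = (3 + 2*(12*(-5)²)/(6 + 12*(-5)²))*81 = (3 + 2*(12*25)/(6 + 12*25))*81 = (3 + 2*300/(6 + 300))*81 = (3 + 2*300/306)*81 = (3 + 2*300*(1/306))*81 = (3 + 100/51)*81 = (253/51)*81 = 6831/17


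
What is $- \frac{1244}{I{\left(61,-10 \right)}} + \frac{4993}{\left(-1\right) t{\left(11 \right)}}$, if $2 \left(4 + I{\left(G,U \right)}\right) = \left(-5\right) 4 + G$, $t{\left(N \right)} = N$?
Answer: $- \frac{17467}{33} \approx -529.3$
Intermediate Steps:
$I{\left(G,U \right)} = -14 + \frac{G}{2}$ ($I{\left(G,U \right)} = -4 + \frac{\left(-5\right) 4 + G}{2} = -4 + \frac{-20 + G}{2} = -4 + \left(-10 + \frac{G}{2}\right) = -14 + \frac{G}{2}$)
$- \frac{1244}{I{\left(61,-10 \right)}} + \frac{4993}{\left(-1\right) t{\left(11 \right)}} = - \frac{1244}{-14 + \frac{1}{2} \cdot 61} + \frac{4993}{\left(-1\right) 11} = - \frac{1244}{-14 + \frac{61}{2}} + \frac{4993}{-11} = - \frac{1244}{\frac{33}{2}} + 4993 \left(- \frac{1}{11}\right) = \left(-1244\right) \frac{2}{33} - \frac{4993}{11} = - \frac{2488}{33} - \frac{4993}{11} = - \frac{17467}{33}$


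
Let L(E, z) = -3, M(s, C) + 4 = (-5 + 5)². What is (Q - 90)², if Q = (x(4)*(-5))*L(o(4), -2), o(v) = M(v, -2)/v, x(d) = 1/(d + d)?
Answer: 497025/64 ≈ 7766.0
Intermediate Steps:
M(s, C) = -4 (M(s, C) = -4 + (-5 + 5)² = -4 + 0² = -4 + 0 = -4)
x(d) = 1/(2*d)
o(v) = -4/v
Q = 15/8 (Q = (((½)/4)*(-5))*(-3) = (((½)*(¼))*(-5))*(-3) = ((⅛)*(-5))*(-3) = -5/8*(-3) = 15/8 ≈ 1.8750)
(Q - 90)² = (15/8 - 90)² = (-705/8)² = 497025/64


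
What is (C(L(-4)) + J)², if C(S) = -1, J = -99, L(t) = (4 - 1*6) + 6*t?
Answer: 10000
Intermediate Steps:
L(t) = -2 + 6*t (L(t) = (4 - 6) + 6*t = -2 + 6*t)
(C(L(-4)) + J)² = (-1 - 99)² = (-100)² = 10000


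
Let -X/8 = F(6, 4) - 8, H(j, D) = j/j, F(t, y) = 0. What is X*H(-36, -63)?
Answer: 64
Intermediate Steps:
H(j, D) = 1
X = 64 (X = -8*(0 - 8) = -8*(-8) = 64)
X*H(-36, -63) = 64*1 = 64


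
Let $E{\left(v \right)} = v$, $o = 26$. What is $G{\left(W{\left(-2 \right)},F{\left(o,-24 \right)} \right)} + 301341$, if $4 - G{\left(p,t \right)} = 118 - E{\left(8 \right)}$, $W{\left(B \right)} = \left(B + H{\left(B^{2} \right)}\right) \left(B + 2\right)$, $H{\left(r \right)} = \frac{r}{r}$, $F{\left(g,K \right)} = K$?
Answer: $301235$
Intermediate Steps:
$H{\left(r \right)} = 1$
$W{\left(B \right)} = \left(1 + B\right) \left(2 + B\right)$ ($W{\left(B \right)} = \left(B + 1\right) \left(B + 2\right) = \left(1 + B\right) \left(2 + B\right)$)
$G{\left(p,t \right)} = -106$ ($G{\left(p,t \right)} = 4 - \left(118 - 8\right) = 4 - 110 = -106$)
$G{\left(W{\left(-2 \right)},F{\left(o,-24 \right)} \right)} + 301341 = -106 + 301341 = 301235$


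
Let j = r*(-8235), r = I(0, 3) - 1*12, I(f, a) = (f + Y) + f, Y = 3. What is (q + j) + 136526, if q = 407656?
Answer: 618297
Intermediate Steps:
I(f, a) = 3 + 2*f (I(f, a) = (f + 3) + f = (3 + f) + f = 3 + 2*f)
r = -9 (r = (3 + 2*0) - 1*12 = (3 + 0) - 12 = 3 - 12 = -9)
j = 74115 (j = -9*(-8235) = 74115)
(q + j) + 136526 = (407656 + 74115) + 136526 = 481771 + 136526 = 618297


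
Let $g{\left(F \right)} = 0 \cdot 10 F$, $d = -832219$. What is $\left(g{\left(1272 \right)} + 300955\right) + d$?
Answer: $-531264$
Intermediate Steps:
$g{\left(F \right)} = 0$ ($g{\left(F \right)} = 0 F = 0$)
$\left(g{\left(1272 \right)} + 300955\right) + d = \left(0 + 300955\right) - 832219 = 300955 - 832219 = -531264$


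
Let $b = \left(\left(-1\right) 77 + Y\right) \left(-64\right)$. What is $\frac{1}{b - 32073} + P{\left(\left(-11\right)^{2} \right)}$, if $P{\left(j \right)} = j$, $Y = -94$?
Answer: $\frac{2556608}{21129} \approx 121.0$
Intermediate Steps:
$b = 10944$ ($b = \left(\left(-1\right) 77 - 94\right) \left(-64\right) = \left(-77 - 94\right) \left(-64\right) = \left(-171\right) \left(-64\right) = 10944$)
$\frac{1}{b - 32073} + P{\left(\left(-11\right)^{2} \right)} = \frac{1}{10944 - 32073} + \left(-11\right)^{2} = \frac{1}{-21129} + 121 = - \frac{1}{21129} + 121 = \frac{2556608}{21129}$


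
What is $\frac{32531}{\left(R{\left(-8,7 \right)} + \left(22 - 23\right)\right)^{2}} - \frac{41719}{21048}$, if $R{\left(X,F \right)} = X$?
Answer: $\frac{227111083}{568296} \approx 399.64$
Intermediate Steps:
$\frac{32531}{\left(R{\left(-8,7 \right)} + \left(22 - 23\right)\right)^{2}} - \frac{41719}{21048} = \frac{32531}{\left(-8 + \left(22 - 23\right)\right)^{2}} - \frac{41719}{21048} = \frac{32531}{\left(-8 - 1\right)^{2}} - \frac{41719}{21048} = \frac{32531}{\left(-9\right)^{2}} - \frac{41719}{21048} = \frac{32531}{81} - \frac{41719}{21048} = \frac{227111083}{568296}$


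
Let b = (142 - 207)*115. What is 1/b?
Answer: -1/7475 ≈ -0.00013378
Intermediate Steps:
b = -7475 (b = -65*115 = -7475)
1/b = 1/(-7475) = -1/7475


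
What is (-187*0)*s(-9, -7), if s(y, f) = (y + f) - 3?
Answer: 0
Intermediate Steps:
s(y, f) = -3 + f + y (s(y, f) = (f + y) - 3 = -3 + f + y)
(-187*0)*s(-9, -7) = (-187*0)*(-3 - 7 - 9) = -17*0*(-19) = 0*(-19) = 0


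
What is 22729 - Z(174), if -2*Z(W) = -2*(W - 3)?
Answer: 22558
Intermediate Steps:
Z(W) = -3 + W (Z(W) = -(-1)*(W - 3) = -(-1)*(-3 + W) = -(6 - 2*W)/2 = -3 + W)
22729 - Z(174) = 22729 - (-3 + 174) = 22729 - 1*171 = 22729 - 171 = 22558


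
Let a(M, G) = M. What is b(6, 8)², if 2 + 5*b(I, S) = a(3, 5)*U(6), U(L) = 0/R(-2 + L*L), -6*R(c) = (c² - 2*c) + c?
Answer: 4/25 ≈ 0.16000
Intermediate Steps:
R(c) = -c²/6 + c/6 (R(c) = -((c² - 2*c) + c)/6 = -(c² - c)/6 = -c²/6 + c/6)
U(L) = 0 (U(L) = 0/(((-2 + L*L)*(1 - (-2 + L*L))/6)) = 0/(((-2 + L²)*(1 - (-2 + L²))/6)) = 0/(((-2 + L²)*(1 + (2 - L²))/6)) = 0/(((-2 + L²)*(3 - L²)/6)) = 0*(6/((-2 + L²)*(3 - L²))) = 0)
b(I, S) = -⅖ (b(I, S) = -⅖ + (3*0)/5 = -⅖ + (⅕)*0 = -⅖ + 0 = -⅖)
b(6, 8)² = (-⅖)² = 4/25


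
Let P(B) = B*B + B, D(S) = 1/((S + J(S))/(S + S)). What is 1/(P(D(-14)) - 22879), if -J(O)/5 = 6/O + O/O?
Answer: -3481/79626413 ≈ -4.3717e-5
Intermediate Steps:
J(O) = -5 - 30/O (J(O) = -5*(6/O + O/O) = -5*(6/O + 1) = -5*(1 + 6/O) = -5 - 30/O)
D(S) = 2*S/(-5 + S - 30/S) (D(S) = 1/((S + (-5 - 30/S))/(S + S)) = 1/((-5 + S - 30/S)/((2*S))) = 1/((-5 + S - 30/S)*(1/(2*S))) = 1/((-5 + S - 30/S)/(2*S)) = 2*S/(-5 + S - 30/S))
P(B) = B + B² (P(B) = B² + B = B + B²)
1/(P(D(-14)) - 22879) = 1/((-2*(-14)²/(30 - 1*(-14)*(-5 - 14)))*(1 - 2*(-14)²/(30 - 1*(-14)*(-5 - 14))) - 22879) = 1/((-2*196/(30 - 1*(-14)*(-19)))*(1 - 2*196/(30 - 1*(-14)*(-19))) - 22879) = 1/((-2*196/(30 - 266))*(1 - 2*196/(30 - 266)) - 22879) = 1/((-2*196/(-236))*(1 - 2*196/(-236)) - 22879) = 1/((-2*196*(-1/236))*(1 - 2*196*(-1/236)) - 22879) = 1/(98*(1 + 98/59)/59 - 22879) = 1/((98/59)*(157/59) - 22879) = 1/(15386/3481 - 22879) = 1/(-79626413/3481) = -3481/79626413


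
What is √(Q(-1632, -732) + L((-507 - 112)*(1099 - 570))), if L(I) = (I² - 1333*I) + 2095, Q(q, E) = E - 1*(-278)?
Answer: 5*√4306426049 ≈ 3.2812e+5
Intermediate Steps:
Q(q, E) = 278 + E (Q(q, E) = E + 278 = 278 + E)
L(I) = 2095 + I² - 1333*I
√(Q(-1632, -732) + L((-507 - 112)*(1099 - 570))) = √((278 - 732) + (2095 + ((-507 - 112)*(1099 - 570))² - 1333*(-507 - 112)*(1099 - 570))) = √(-454 + (2095 + (-619*529)² - (-825127)*529)) = √(-454 + (2095 + (-327451)² - 1333*(-327451))) = √(-454 + (2095 + 107224157401 + 436492183)) = √(-454 + 107660651679) = √107660651225 = 5*√4306426049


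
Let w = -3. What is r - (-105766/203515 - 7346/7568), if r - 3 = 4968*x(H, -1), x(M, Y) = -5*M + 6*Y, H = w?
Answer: 34436203212539/770100760 ≈ 44717.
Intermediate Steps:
H = -3
r = 44715 (r = 3 + 4968*(-5*(-3) + 6*(-1)) = 3 + 4968*(15 - 6) = 3 + 4968*9 = 3 + 44712 = 44715)
r - (-105766/203515 - 7346/7568) = 44715 - (-105766/203515 - 7346/7568) = 44715 - (-105766*1/203515 - 7346*1/7568) = 44715 - (-105766/203515 - 3673/3784) = 44715 - 1*(-1147729139/770100760) = 44715 + 1147729139/770100760 = 34436203212539/770100760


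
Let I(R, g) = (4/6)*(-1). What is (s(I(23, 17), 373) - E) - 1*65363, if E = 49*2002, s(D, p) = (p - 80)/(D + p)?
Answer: -182585058/1117 ≈ -1.6346e+5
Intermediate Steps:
I(R, g) = -2/3 (I(R, g) = (4*(1/6))*(-1) = (2/3)*(-1) = -2/3)
s(D, p) = (-80 + p)/(D + p)
E = 98098
(s(I(23, 17), 373) - E) - 1*65363 = ((-80 + 373)/(-2/3 + 373) - 1*98098) - 1*65363 = (293/(1117/3) - 98098) - 65363 = ((3/1117)*293 - 98098) - 65363 = (879/1117 - 98098) - 65363 = -109574587/1117 - 65363 = -182585058/1117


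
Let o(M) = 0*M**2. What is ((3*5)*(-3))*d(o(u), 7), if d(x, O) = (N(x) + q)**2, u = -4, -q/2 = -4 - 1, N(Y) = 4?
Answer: -8820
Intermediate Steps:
q = 10 (q = -2*(-4 - 1) = -2*(-5) = 10)
o(M) = 0
d(x, O) = 196 (d(x, O) = (4 + 10)**2 = 14**2 = 196)
((3*5)*(-3))*d(o(u), 7) = ((3*5)*(-3))*196 = (15*(-3))*196 = -45*196 = -8820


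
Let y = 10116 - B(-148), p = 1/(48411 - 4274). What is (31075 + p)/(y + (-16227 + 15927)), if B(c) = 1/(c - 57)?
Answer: 281169241580/88816046497 ≈ 3.1657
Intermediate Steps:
p = 1/44137 ≈ 2.2657e-5
B(c) = 1/(-57 + c)
y = 2073781/205 (y = 10116 - 1/(-57 - 148) = 10116 - 1/(-205) = 10116 - 1*(-1/205) = 10116 + 1/205 = 2073781/205 ≈ 10116.)
(31075 + p)/(y + (-16227 + 15927)) = (31075 + 1/44137)/(2073781/205 + (-16227 + 15927)) = 1371557276/(44137*(2073781/205 - 300)) = 1371557276/(44137*(2012281/205)) = (1371557276/44137)*(205/2012281) = 281169241580/88816046497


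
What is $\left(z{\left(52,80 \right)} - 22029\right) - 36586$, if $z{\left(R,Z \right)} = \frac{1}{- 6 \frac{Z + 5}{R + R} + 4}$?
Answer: $- \frac{2754957}{47} \approx -58616.0$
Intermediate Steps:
$z{\left(R,Z \right)} = \frac{1}{4 - \frac{3 \left(5 + Z\right)}{R}}$ ($z{\left(R,Z \right)} = \frac{1}{- 6 \frac{5 + Z}{2 R} + 4} = \frac{1}{- \frac{3 \left(5 + Z\right)}{R} + 4} = \frac{1}{4 - \frac{3 \left(5 + Z\right)}{R}}$)
$\left(z{\left(52,80 \right)} - 22029\right) - 36586 = \left(\frac{52}{-15 - 240 + 4 \cdot 52} - 22029\right) - 36586 = \left(\frac{52}{-15 - 240 + 208} - 22029\right) - 36586 = \left(\frac{52}{-47} - 22029\right) - 36586 = \left(52 \left(- \frac{1}{47}\right) - 22029\right) - 36586 = \left(- \frac{52}{47} - 22029\right) - 36586 = - \frac{1035415}{47} - 36586 = - \frac{2754957}{47}$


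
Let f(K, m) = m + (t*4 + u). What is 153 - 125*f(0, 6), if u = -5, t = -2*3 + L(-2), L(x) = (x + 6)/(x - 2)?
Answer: 3528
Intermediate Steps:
L(x) = (6 + x)/(-2 + x)
t = -7 (t = -2*3 + (6 - 2)/(-2 - 2) = -6 + 4/(-4) = -6 - ¼*4 = -6 - 1 = -7)
f(K, m) = -33 + m (f(K, m) = m + (-7*4 - 5) = m + (-28 - 5) = m - 33 = -33 + m)
153 - 125*f(0, 6) = 153 - 125*(-33 + 6) = 153 - 125*(-27) = 153 + 3375 = 3528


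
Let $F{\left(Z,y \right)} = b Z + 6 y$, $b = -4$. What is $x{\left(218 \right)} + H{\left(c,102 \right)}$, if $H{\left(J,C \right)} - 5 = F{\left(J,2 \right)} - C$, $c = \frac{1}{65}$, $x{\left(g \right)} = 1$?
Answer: $- \frac{5464}{65} \approx -84.062$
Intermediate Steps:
$F{\left(Z,y \right)} = - 4 Z + 6 y$
$c = \frac{1}{65} \approx 0.015385$
$H{\left(J,C \right)} = 17 - C - 4 J$ ($H{\left(J,C \right)} = 5 - \left(-12 + C + 4 J\right) = 17 - C - 4 J$)
$x{\left(218 \right)} + H{\left(c,102 \right)} = 1 - \frac{5529}{65} = - \frac{5464}{65}$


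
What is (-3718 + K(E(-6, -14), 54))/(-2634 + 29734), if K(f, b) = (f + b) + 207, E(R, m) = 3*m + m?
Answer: -3513/27100 ≈ -0.12963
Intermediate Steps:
E(R, m) = 4*m
K(f, b) = 207 + b + f (K(f, b) = (b + f) + 207 = 207 + b + f)
(-3718 + K(E(-6, -14), 54))/(-2634 + 29734) = (-3718 + (207 + 54 + 4*(-14)))/(-2634 + 29734) = (-3718 + (207 + 54 - 56))/27100 = (-3718 + 205)*(1/27100) = -3513*1/27100 = -3513/27100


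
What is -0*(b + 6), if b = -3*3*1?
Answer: 0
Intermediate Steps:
b = -9 (b = -9*1 = -9)
-0*(b + 6) = -0*(-9 + 6) = -0*(-3) = -42*0 = 0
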